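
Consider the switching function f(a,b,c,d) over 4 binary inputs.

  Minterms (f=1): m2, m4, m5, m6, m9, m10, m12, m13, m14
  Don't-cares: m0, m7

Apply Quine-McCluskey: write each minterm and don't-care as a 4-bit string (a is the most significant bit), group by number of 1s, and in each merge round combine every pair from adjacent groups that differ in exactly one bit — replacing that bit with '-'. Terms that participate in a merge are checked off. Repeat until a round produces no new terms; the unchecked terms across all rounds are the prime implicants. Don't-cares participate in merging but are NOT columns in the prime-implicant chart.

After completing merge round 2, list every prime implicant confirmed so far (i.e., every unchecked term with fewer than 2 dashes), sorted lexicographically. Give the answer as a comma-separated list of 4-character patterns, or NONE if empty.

1-01

Round 0: 0000✓ 0010✓ 0100✓ 0101✓ 0110✓ 0111✓ 1001✓ 1010✓ 1100✓ 1101✓ 1110✓
Round 1: -010✓ -100✓ -101✓ -110✓ 0-00✓ 0-10✓ 00-0✓ 01-0✓ 01-1✓ 010-✓ 011-✓ 1-01 1-10✓ 11-0✓ 110-✓
Round 2: --10 -1-0 -10- 0--0 01--
PIs = {--10, -1-0, -10-, 0--0, 01--, 1-01}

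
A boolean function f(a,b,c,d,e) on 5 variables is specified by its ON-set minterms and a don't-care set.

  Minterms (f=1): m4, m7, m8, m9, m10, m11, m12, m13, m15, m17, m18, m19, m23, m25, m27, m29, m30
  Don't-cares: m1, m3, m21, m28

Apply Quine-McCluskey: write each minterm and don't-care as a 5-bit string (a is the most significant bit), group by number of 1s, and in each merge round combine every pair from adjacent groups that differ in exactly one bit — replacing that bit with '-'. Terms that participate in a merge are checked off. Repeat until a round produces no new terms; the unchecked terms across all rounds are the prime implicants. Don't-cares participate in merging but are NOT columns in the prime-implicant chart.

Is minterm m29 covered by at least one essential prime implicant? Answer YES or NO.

Round 0: 00001✓ 00011✓ 00100✓ 00111✓ 01000✓ 01001✓ 01010✓ 01011✓ 01100✓ 01101✓ 01111✓ 10001✓ 10010✓ 10011✓ 10101✓ 10111✓ 11001✓ 11011✓ 11100✓ 11101✓ 11110✓
Round 1: -0001✓ -0011✓ -0111✓ -1001✓ -1011✓ -1100✓ -1101✓ 0-001✓ 0-011✓ 0-100 0-111✓ 00-11✓ 000-1✓ 01-00✓ 01-01✓ 01-11✓ 010-0✓ 010-1✓ 0100-✓ 0101-✓ 011-1✓ 0110-✓ 1-001✓ 1-011✓ 1-101✓ 10-01✓ 10-11✓ 100-1✓ 1001- 101-1✓ 11-01✓ 110-1✓ 111-0 1110-✓
Round 2: --001✓ --011✓ -0-11 -00-1✓ -1-01 -10-1✓ -110- 0--11 0-0-1✓ 01--1 01-0- 010-- 1--01 1-0-1✓ 10--1
Round 3: --0-1
PIs = {--0-1, -0-11, -1-01, -110-, 0--11, 0-100, 01--1, 01-0-, 010--, 1--01, 10--1, 1001-, 111-0}
Coverage chart:
  m4: 0-100 ←essential
  m7: -0-11,0--11
  m8: 01-0-,010--
  m9: --0-1,-1-01,01--1,01-0-,010--
  m10: 010-- ←essential
  m11: --0-1,0--11,01--1,010--
  m12: -110-,0-100,01-0-
  m13: -1-01,-110-,01--1,01-0-
  m15: 0--11,01--1
  m17: --0-1,1--01,10--1
  m18: 1001- ←essential
  m19: --0-1,-0-11,10--1,1001-
  m23: -0-11,10--1
  m25: --0-1,-1-01,1--01
  m27: --0-1 ←essential
  m29: -1-01,-110-,1--01
  m30: 111-0 ←essential
Essential: --0-1, 0-100, 010--, 1001-, 111-0

NO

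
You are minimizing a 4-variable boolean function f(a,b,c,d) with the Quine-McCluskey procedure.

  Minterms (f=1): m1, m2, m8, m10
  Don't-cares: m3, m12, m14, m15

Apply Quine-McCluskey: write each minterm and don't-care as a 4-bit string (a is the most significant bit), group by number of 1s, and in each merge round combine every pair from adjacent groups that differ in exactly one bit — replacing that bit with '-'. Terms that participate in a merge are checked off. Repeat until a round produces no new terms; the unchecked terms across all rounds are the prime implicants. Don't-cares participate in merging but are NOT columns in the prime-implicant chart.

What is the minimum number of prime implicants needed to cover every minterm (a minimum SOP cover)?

3

size-2^0 implicants → 0001(✓)  0010(✓)  0011(✓)  1000(✓)  1010(✓)  1100(✓)  1110(✓)  1111(✓)
size-2^1 implicants → -010  00-1  001-  1-00(✓)  1-10(✓)  10-0(✓)  11-0(✓)  111-
size-2^2 implicants → 1--0
Unchecked terms (primes): -010, 00-1, 001-, 1--0, 111-
Minterm coverage:
  m1 ⊆ 00-1 [E]
  m2 ⊆ -010,001-
  m8 ⊆ 1--0 [E]
  m10 ⊆ -010,1--0
E = {00-1, 1--0}
Petrick residual → -010
Cover = b'cd' + a'b'd + ad'  |cover|=3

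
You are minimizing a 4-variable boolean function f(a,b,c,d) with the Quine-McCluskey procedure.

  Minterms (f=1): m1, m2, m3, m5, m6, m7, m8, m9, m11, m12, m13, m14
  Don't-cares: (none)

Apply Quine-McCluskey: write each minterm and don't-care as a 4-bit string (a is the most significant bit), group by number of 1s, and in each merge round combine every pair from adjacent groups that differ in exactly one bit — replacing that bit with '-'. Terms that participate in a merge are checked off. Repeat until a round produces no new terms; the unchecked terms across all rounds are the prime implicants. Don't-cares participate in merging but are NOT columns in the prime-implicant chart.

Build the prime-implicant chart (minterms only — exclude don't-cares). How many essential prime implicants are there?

size-2^0 implicants → 0001(✓)  0010(✓)  0011(✓)  0101(✓)  0110(✓)  0111(✓)  1000(✓)  1001(✓)  1011(✓)  1100(✓)  1101(✓)  1110(✓)
size-2^1 implicants → -001(✓)  -011(✓)  -101(✓)  -110  0-01(✓)  0-10(✓)  0-11(✓)  00-1(✓)  001-(✓)  01-1(✓)  011-(✓)  1-00(✓)  1-01(✓)  10-1(✓)  100-(✓)  11-0  110-(✓)
size-2^2 implicants → --01  -0-1  0--1  0-1-  1-0-
Unchecked terms (primes): --01, -0-1, -110, 0--1, 0-1-, 1-0-, 11-0
Minterm coverage:
  m1 ⊆ --01,-0-1,0--1
  m2 ⊆ 0-1- [E]
  m3 ⊆ -0-1,0--1,0-1-
  m5 ⊆ --01,0--1
  m6 ⊆ -110,0-1-
  m7 ⊆ 0--1,0-1-
  m8 ⊆ 1-0- [E]
  m9 ⊆ --01,-0-1,1-0-
  m11 ⊆ -0-1 [E]
  m12 ⊆ 1-0-,11-0
  m13 ⊆ --01,1-0-
  m14 ⊆ -110,11-0
E = {-0-1, 0-1-, 1-0-}

3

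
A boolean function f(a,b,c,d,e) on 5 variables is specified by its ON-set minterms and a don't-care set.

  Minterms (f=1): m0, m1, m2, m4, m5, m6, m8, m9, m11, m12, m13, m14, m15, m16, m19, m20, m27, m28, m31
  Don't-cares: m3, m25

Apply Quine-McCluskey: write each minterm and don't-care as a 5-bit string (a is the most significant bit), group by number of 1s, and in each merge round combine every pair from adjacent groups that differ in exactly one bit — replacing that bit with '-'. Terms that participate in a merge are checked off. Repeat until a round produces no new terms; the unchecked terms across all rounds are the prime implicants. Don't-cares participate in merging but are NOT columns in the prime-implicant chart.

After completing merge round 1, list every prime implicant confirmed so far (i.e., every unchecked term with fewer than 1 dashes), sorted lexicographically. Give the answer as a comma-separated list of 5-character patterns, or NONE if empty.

NONE

size-2^0 implicants → 00000(✓)  00001(✓)  00010(✓)  00011(✓)  00100(✓)  00101(✓)  00110(✓)  01000(✓)  01001(✓)  01011(✓)  01100(✓)  01101(✓)  01110(✓)  01111(✓)  10000(✓)  10011(✓)  10100(✓)  11001(✓)  11011(✓)  11100(✓)  11111(✓)
size-2^1 implicants → -0000(✓)  -0011(✓)  -0100(✓)  -1001(✓)  -1011(✓)  -1100(✓)  -1111(✓)  0-000(✓)  0-001(✓)  0-011(✓)  0-100(✓)  0-101(✓)  0-110(✓)  00-00(✓)  00-01(✓)  00-10(✓)  000-0(✓)  000-1(✓)  0000-(✓)  0001-(✓)  001-0(✓)  0010-(✓)  01-00(✓)  01-01(✓)  01-11(✓)  010-1(✓)  0100-(✓)  011-0(✓)  011-1(✓)  0110-(✓)  0111-(✓)  1-011(✓)  1-100(✓)  10-00(✓)  11-11(✓)  110-1(✓)
size-2^2 implicants → --011  --100  -0-00  -1-11  -10-1  0--00(✓)  0--01(✓)  0-0-1  0-00-(✓)  0-1-0  0-10-(✓)  00--0  00-0-(✓)  000--  01--1  01-0-(✓)  011--
size-2^3 implicants → 0--0-
Unchecked terms (primes): --011, --100, -0-00, -1-11, -10-1, 0--0-, 0-0-1, 0-1-0, 00--0, 000--, 01--1, 011--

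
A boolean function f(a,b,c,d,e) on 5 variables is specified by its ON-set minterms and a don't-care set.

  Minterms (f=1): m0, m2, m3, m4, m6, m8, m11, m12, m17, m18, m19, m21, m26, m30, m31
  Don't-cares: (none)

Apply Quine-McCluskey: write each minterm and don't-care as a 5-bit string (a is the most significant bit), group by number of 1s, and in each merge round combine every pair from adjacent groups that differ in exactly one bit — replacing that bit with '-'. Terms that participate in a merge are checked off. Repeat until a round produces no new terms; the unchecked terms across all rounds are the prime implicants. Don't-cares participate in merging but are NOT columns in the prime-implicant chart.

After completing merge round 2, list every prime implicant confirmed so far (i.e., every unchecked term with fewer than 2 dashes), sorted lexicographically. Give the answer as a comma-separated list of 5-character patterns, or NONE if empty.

0-011, 1-010, 10-01, 100-1, 11-10, 1111-

size-2^0 implicants → 00000(✓)  00010(✓)  00011(✓)  00100(✓)  00110(✓)  01000(✓)  01011(✓)  01100(✓)  10001(✓)  10010(✓)  10011(✓)  10101(✓)  11010(✓)  11110(✓)  11111(✓)
size-2^1 implicants → -0010(✓)  -0011(✓)  0-000(✓)  0-011  0-100(✓)  00-00(✓)  00-10(✓)  000-0(✓)  0001-(✓)  001-0(✓)  01-00(✓)  1-010  10-01  100-1  1001-(✓)  11-10  1111-
size-2^2 implicants → -001-  0--00  00--0
Unchecked terms (primes): -001-, 0--00, 0-011, 00--0, 1-010, 10-01, 100-1, 11-10, 1111-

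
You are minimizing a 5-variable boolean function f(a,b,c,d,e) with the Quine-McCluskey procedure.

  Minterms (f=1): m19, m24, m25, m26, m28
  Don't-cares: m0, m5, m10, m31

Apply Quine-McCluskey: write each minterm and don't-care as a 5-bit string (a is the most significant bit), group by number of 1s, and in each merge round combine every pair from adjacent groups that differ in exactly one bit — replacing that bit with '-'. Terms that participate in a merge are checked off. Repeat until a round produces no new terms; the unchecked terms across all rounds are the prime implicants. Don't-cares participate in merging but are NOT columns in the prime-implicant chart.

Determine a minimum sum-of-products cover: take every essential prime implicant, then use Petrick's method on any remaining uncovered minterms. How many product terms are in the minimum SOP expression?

4

Round 0: 00000 00101 01010✓ 10011 11000✓ 11001✓ 11010✓ 11100✓ 11111
Round 1: -1010 11-00 110-0 1100-
PIs = {-1010, 00000, 00101, 10011, 11-00, 110-0, 1100-, 11111}
Coverage chart:
  m19: 10011 ←essential
  m24: 11-00,110-0,1100-
  m25: 1100- ←essential
  m26: -1010,110-0
  m28: 11-00 ←essential
Essential: 10011, 11-00, 1100-
Petrick residual → -1010
Min cover (4 terms): bc'de' + ab'c'de + abd'e' + abc'd'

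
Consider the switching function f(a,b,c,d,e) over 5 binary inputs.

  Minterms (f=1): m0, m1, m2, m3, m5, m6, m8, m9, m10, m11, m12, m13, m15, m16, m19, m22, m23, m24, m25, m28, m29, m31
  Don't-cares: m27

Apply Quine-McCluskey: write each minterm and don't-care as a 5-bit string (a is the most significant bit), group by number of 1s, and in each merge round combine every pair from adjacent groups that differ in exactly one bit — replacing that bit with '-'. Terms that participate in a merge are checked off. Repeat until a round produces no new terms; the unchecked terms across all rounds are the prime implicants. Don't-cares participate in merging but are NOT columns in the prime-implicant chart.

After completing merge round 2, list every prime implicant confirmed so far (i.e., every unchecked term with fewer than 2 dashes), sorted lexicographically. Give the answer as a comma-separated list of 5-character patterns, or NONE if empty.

[col 0] 00000*, 00001*, 00010*, 00011*, 00101*, 00110*, 01000*, 01001*, 01010*, 01011*, 01100*, 01101*, 01111*, 10000*, 10011*, 10110*, 10111*, 11000*, 11001*, 11011*, 11100*, 11101*, 11111*
[col 1] -0000*, -0011*, -0110, -1000*, -1001*, -1011*, -1100*, -1101*, -1111*, 0-000*, 0-001*, 0-010*, 0-011*, 0-101*, 00-01*, 00-10, 000-0*, 000-1*, 0000-*, 0001-*, 01-00*, 01-01*, 01-11*, 010-0*, 010-1*, 0100-*, 0101-*, 011-1*, 0110-*, 1-000*, 1-011*, 1-111*, 10-11*, 1011-, 11-00*, 11-01*, 11-11*, 110-1*, 1100-*, 111-1*, 1110-*
[col 2] --000, --011, -1-00*, -1-01*, -1-11*, -10-1*, -100-*, -11-1*, -110-*, 0--01, 0-0-0*, 0-0-1*, 0-00-*, 0-01-*, 000--*, 01--1*, 01-0-*, 010--*, 1--11, 11--1*, 11-0-*
[col 3] -1--1, -1-0-, 0-0--
Prime implicants: --000, --011, -0110, -1--1, -1-0-, 0--01, 0-0--, 00-10, 1--11, 1011-

-0110, 00-10, 1011-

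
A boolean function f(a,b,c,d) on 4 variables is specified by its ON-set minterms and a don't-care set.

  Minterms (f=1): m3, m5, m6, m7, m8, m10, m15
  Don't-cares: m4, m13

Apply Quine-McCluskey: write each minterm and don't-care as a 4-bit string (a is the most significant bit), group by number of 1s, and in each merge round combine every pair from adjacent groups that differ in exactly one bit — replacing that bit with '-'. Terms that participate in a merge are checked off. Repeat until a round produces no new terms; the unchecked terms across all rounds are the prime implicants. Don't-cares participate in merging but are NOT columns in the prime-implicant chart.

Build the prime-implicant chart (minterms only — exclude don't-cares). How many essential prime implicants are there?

4

size-2^0 implicants → 0011(✓)  0100(✓)  0101(✓)  0110(✓)  0111(✓)  1000(✓)  1010(✓)  1101(✓)  1111(✓)
size-2^1 implicants → -101(✓)  -111(✓)  0-11  01-0(✓)  01-1(✓)  010-(✓)  011-(✓)  10-0  11-1(✓)
size-2^2 implicants → -1-1  01--
Unchecked terms (primes): -1-1, 0-11, 01--, 10-0
Minterm coverage:
  m3 ⊆ 0-11 [E]
  m5 ⊆ -1-1,01--
  m6 ⊆ 01-- [E]
  m7 ⊆ -1-1,0-11,01--
  m8 ⊆ 10-0 [E]
  m10 ⊆ 10-0 [E]
  m15 ⊆ -1-1 [E]
E = {-1-1, 0-11, 01--, 10-0}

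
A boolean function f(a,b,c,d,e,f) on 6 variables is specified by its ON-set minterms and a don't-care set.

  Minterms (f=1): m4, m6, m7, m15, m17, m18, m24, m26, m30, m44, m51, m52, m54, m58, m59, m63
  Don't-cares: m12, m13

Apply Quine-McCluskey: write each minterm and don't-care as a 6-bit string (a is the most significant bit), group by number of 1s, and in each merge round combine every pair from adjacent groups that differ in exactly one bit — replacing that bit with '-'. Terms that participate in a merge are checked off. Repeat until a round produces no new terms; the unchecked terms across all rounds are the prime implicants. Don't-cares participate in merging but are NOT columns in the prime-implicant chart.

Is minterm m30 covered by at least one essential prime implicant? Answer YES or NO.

size-2^0 implicants → 000100(✓)  000110(✓)  000111(✓)  001100(✓)  001101(✓)  001111(✓)  010001  010010(✓)  011000(✓)  011010(✓)  011110(✓)  101100(✓)  110011(✓)  110100(✓)  110110(✓)  111010(✓)  111011(✓)  111111(✓)
size-2^1 implicants → -01100  -11010  00-100  00-111  0001-0  00011-  0011-1  00110-  01-010  011-10  0110-0  11-011  1101-0  111-11  11101-
Unchecked terms (primes): -01100, -11010, 00-100, 00-111, 0001-0, 00011-, 0011-1, 00110-, 01-010, 010001, 011-10, 0110-0, 11-011, 1101-0, 111-11, 11101-
Minterm coverage:
  m4 ⊆ 00-100,0001-0
  m6 ⊆ 0001-0,00011-
  m7 ⊆ 00-111,00011-
  m15 ⊆ 00-111,0011-1
  m17 ⊆ 010001 [E]
  m18 ⊆ 01-010 [E]
  m24 ⊆ 0110-0 [E]
  m26 ⊆ -11010,01-010,011-10,0110-0
  m30 ⊆ 011-10 [E]
  m44 ⊆ -01100 [E]
  m51 ⊆ 11-011 [E]
  m52 ⊆ 1101-0 [E]
  m54 ⊆ 1101-0 [E]
  m58 ⊆ -11010,11101-
  m59 ⊆ 11-011,111-11,11101-
  m63 ⊆ 111-11 [E]
E = {-01100, 01-010, 010001, 011-10, 0110-0, 11-011, 1101-0, 111-11}

YES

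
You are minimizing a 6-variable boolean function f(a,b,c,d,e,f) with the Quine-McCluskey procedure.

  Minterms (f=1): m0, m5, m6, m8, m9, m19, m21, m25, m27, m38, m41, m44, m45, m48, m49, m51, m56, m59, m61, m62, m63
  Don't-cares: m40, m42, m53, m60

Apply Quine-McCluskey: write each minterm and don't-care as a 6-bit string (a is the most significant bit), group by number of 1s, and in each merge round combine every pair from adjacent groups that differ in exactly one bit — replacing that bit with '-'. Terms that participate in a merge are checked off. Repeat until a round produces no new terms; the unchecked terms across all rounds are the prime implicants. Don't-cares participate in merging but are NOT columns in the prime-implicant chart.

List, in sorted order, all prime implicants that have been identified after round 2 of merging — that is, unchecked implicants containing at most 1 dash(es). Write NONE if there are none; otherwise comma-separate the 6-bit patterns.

-00110, -10101, 0-0101, 0-1001, 00-000, 0110-1, 1010-0, 11-000, 11-101, 110-01, 1100-1, 11000-, 111-11

[col 0] 000000*, 000101*, 000110*, 001000*, 001001*, 010011*, 010101*, 011001*, 011011*, 100110*, 101000*, 101001*, 101010*, 101100*, 101101*, 110000*, 110001*, 110011*, 110101*, 111000*, 111011*, 111100*, 111101*, 111110*, 111111*
[col 1] -00110, -01000*, -01001*, -10011*, -10101, -11011*, 0-0101, 0-1001, 00-000, 00100-*, 01-011*, 0110-1, 1-1000*, 1-1100*, 1-1101*, 101-00*, 101-01*, 1010-0, 10100-*, 10110-*, 11-000, 11-011*, 11-101, 110-01, 1100-1, 11000-, 111-00*, 111-11, 1111-0*, 1111-1*, 11110-*, 11111-*
[col 2] -0100-, -1-011, 1-1-00, 1-110-, 101-0-, 1111--
Prime implicants: -00110, -0100-, -1-011, -10101, 0-0101, 0-1001, 00-000, 0110-1, 1-1-00, 1-110-, 101-0-, 1010-0, 11-000, 11-101, 110-01, 1100-1, 11000-, 111-11, 1111--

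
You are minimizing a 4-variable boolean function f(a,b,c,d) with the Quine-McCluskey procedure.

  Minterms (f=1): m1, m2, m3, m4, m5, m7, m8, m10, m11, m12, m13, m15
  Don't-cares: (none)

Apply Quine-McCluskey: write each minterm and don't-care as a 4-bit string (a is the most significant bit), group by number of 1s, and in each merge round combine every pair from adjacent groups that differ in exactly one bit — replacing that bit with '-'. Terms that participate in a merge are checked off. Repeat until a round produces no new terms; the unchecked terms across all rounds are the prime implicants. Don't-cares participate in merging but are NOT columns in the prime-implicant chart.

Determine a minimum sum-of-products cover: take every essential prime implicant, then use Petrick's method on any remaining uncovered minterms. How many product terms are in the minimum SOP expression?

size-2^0 implicants → 0001(✓)  0010(✓)  0011(✓)  0100(✓)  0101(✓)  0111(✓)  1000(✓)  1010(✓)  1011(✓)  1100(✓)  1101(✓)  1111(✓)
size-2^1 implicants → -010(✓)  -011(✓)  -100(✓)  -101(✓)  -111(✓)  0-01(✓)  0-11(✓)  00-1(✓)  001-(✓)  01-1(✓)  010-(✓)  1-00  1-11(✓)  10-0  101-(✓)  11-1(✓)  110-(✓)
size-2^2 implicants → --11  -01-  -1-1  -10-  0--1
Unchecked terms (primes): --11, -01-, -1-1, -10-, 0--1, 1-00, 10-0
Minterm coverage:
  m1 ⊆ 0--1 [E]
  m2 ⊆ -01- [E]
  m3 ⊆ --11,-01-,0--1
  m4 ⊆ -10- [E]
  m5 ⊆ -1-1,-10-,0--1
  m7 ⊆ --11,-1-1,0--1
  m8 ⊆ 1-00,10-0
  m10 ⊆ -01-,10-0
  m11 ⊆ --11,-01-
  m12 ⊆ -10-,1-00
  m13 ⊆ -1-1,-10-
  m15 ⊆ --11,-1-1
E = {-01-, -10-, 0--1}
Petrick residual → --11, 1-00
Cover = cd + b'c + bc' + a'd + ac'd'  |cover|=5

5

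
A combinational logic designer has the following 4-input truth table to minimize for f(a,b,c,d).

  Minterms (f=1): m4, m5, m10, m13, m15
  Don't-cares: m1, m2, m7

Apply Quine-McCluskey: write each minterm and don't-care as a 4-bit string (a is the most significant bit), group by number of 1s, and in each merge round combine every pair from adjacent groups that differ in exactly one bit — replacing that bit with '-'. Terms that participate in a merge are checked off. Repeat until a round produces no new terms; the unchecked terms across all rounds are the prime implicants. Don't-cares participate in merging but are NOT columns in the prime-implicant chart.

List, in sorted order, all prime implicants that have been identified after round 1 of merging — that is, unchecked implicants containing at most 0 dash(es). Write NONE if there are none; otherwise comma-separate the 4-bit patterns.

Round 0: 0001✓ 0010✓ 0100✓ 0101✓ 0111✓ 1010✓ 1101✓ 1111✓
Round 1: -010 -101✓ -111✓ 0-01 01-1✓ 010- 11-1✓
Round 2: -1-1
PIs = {-010, -1-1, 0-01, 010-}

NONE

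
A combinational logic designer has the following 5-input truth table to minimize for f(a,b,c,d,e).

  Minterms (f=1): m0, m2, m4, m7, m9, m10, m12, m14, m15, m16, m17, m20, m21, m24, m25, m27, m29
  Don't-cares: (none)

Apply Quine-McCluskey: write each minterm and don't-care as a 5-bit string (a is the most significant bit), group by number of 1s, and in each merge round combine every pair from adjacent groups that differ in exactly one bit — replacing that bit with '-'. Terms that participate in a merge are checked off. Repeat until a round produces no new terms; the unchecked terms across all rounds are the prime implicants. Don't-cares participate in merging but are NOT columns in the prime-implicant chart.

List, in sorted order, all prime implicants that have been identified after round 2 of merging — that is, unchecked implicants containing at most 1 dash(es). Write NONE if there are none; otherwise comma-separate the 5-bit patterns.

[col 0] 00000*, 00010*, 00100*, 00111*, 01001*, 01010*, 01100*, 01110*, 01111*, 10000*, 10001*, 10100*, 10101*, 11000*, 11001*, 11011*, 11101*
[col 1] -0000*, -0100*, -1001, 0-010, 0-100, 0-111, 00-00*, 000-0, 01-10, 011-0, 0111-, 1-000*, 1-001*, 1-101*, 10-00*, 10-01*, 1000-*, 1010-*, 11-01*, 110-1, 1100-*
[col 2] -0-00, 1--01, 1-00-, 10-0-
Prime implicants: -0-00, -1001, 0-010, 0-100, 0-111, 000-0, 01-10, 011-0, 0111-, 1--01, 1-00-, 10-0-, 110-1

-1001, 0-010, 0-100, 0-111, 000-0, 01-10, 011-0, 0111-, 110-1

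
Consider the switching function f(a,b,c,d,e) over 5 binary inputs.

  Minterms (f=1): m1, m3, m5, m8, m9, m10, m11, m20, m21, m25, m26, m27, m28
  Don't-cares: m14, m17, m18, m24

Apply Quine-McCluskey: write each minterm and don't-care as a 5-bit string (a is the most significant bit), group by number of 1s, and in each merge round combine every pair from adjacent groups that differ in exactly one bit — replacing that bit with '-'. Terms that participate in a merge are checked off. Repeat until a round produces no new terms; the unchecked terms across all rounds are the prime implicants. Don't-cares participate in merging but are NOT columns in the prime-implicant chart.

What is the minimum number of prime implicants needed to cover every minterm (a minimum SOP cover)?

4

Round 0: 00001✓ 00011✓ 00101✓ 01000✓ 01001✓ 01010✓ 01011✓ 01110✓ 10001✓ 10010✓ 10100✓ 10101✓ 11000✓ 11001✓ 11010✓ 11011✓ 11100✓
Round 1: -0001✓ -0101✓ -1000✓ -1001✓ -1010✓ -1011✓ 0-001✓ 0-011✓ 00-01✓ 000-1✓ 01-10 010-0✓ 010-1✓ 0100-✓ 0101-✓ 1-001✓ 1-010 1-100 10-01✓ 1010- 11-00 110-0✓ 110-1✓ 1100-✓ 1101-✓
Round 2: --001 -0-01 -10-0✓ -10-1✓ -100-✓ -101-✓ 0-0-1 010--✓ 110--✓
Round 3: -10--
PIs = {--001, -0-01, -10--, 0-0-1, 01-10, 1-010, 1-100, 1010-, 11-00}
Coverage chart:
  m1: --001,-0-01,0-0-1
  m3: 0-0-1 ←essential
  m5: -0-01 ←essential
  m8: -10-- ←essential
  m9: --001,-10--,0-0-1
  m10: -10--,01-10
  m11: -10--,0-0-1
  m20: 1-100,1010-
  m21: -0-01,1010-
  m25: --001,-10--
  m26: -10--,1-010
  m27: -10-- ←essential
  m28: 1-100,11-00
Essential: -0-01, -10--, 0-0-1
Petrick residual → 1-100
Min cover (4 terms): b'd'e + bc' + a'c'e + acd'e'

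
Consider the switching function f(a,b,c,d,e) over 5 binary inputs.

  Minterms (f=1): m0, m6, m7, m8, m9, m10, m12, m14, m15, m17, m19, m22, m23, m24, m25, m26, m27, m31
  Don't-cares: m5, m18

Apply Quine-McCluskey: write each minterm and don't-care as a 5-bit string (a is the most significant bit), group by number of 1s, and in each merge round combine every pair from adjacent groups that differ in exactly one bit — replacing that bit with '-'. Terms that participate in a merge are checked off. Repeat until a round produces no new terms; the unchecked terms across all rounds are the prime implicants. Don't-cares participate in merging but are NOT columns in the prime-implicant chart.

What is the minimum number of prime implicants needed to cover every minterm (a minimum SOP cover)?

Round 0: 00000✓ 00101✓ 00110✓ 00111✓ 01000✓ 01001✓ 01010✓ 01100✓ 01110✓ 01111✓ 10001✓ 10010✓ 10011✓ 10110✓ 10111✓ 11000✓ 11001✓ 11010✓ 11011✓ 11111✓
Round 1: -0110✓ -0111✓ -1000✓ -1001✓ -1010✓ -1111✓ 0-000 0-110✓ 0-111✓ 001-1 0011-✓ 01-00✓ 01-10✓ 010-0✓ 0100-✓ 011-0✓ 0111-✓ 1-001✓ 1-010✓ 1-011✓ 1-111✓ 10-10✓ 10-11✓ 100-1✓ 1001-✓ 1011-✓ 11-11✓ 110-0✓ 110-1✓ 1100-✓ 1101-✓
Round 2: --111 -011- -10-0 -100- 0-11- 01--0 1--11 1-0-1 1-01- 10-1- 110--
PIs = {--111, -011-, -10-0, -100-, 0-000, 0-11-, 001-1, 01--0, 1--11, 1-0-1, 1-01-, 10-1-, 110--}
Coverage chart:
  m0: 0-000 ←essential
  m6: -011-,0-11-
  m7: --111,-011-,0-11-,001-1
  m8: -10-0,-100-,0-000,01--0
  m9: -100- ←essential
  m10: -10-0,01--0
  m12: 01--0 ←essential
  m14: 0-11-,01--0
  m15: --111,0-11-
  m17: 1-0-1 ←essential
  m19: 1--11,1-0-1,1-01-,10-1-
  m22: -011-,10-1-
  m23: --111,-011-,1--11,10-1-
  m24: -10-0,-100-,110--
  m25: -100-,1-0-1,110--
  m26: -10-0,1-01-,110--
  m27: 1--11,1-0-1,1-01-,110--
  m31: --111,1--11
Essential: -100-, 0-000, 01--0, 1-0-1
Petrick residual → --111, -011-, -10-0
Min cover (7 terms): cde + b'cd + bc'e' + bc'd' + a'c'd'e' + a'be' + ac'e

7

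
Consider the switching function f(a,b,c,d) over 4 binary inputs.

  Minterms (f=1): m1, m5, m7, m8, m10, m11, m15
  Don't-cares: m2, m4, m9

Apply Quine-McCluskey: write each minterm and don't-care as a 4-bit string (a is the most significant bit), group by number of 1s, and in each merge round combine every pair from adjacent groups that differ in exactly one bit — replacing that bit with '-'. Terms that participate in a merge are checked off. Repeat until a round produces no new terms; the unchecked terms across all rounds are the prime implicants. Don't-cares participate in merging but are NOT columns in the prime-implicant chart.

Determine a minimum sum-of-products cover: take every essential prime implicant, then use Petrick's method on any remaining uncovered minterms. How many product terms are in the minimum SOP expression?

size-2^0 implicants → 0001(✓)  0010(✓)  0100(✓)  0101(✓)  0111(✓)  1000(✓)  1001(✓)  1010(✓)  1011(✓)  1111(✓)
size-2^1 implicants → -001  -010  -111  0-01  01-1  010-  1-11  10-0(✓)  10-1(✓)  100-(✓)  101-(✓)
size-2^2 implicants → 10--
Unchecked terms (primes): -001, -010, -111, 0-01, 01-1, 010-, 1-11, 10--
Minterm coverage:
  m1 ⊆ -001,0-01
  m5 ⊆ 0-01,01-1,010-
  m7 ⊆ -111,01-1
  m8 ⊆ 10-- [E]
  m10 ⊆ -010,10--
  m11 ⊆ 1-11,10--
  m15 ⊆ -111,1-11
E = {10--}
Petrick residual → -111, 0-01
Cover = bcd + a'c'd + ab'  |cover|=3

3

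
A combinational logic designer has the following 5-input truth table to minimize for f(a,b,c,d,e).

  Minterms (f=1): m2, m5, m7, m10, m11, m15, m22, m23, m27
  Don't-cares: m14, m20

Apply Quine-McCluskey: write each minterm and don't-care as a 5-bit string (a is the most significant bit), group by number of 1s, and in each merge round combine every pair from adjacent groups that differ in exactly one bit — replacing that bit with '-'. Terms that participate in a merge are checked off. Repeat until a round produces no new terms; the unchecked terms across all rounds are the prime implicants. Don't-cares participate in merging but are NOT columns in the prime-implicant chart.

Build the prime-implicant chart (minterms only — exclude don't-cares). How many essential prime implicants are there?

3

size-2^0 implicants → 00010(✓)  00101(✓)  00111(✓)  01010(✓)  01011(✓)  01110(✓)  01111(✓)  10100(✓)  10110(✓)  10111(✓)  11011(✓)
size-2^1 implicants → -0111  -1011  0-010  0-111  001-1  01-10(✓)  01-11(✓)  0101-(✓)  0111-(✓)  101-0  1011-
size-2^2 implicants → 01-1-
Unchecked terms (primes): -0111, -1011, 0-010, 0-111, 001-1, 01-1-, 101-0, 1011-
Minterm coverage:
  m2 ⊆ 0-010 [E]
  m5 ⊆ 001-1 [E]
  m7 ⊆ -0111,0-111,001-1
  m10 ⊆ 0-010,01-1-
  m11 ⊆ -1011,01-1-
  m15 ⊆ 0-111,01-1-
  m22 ⊆ 101-0,1011-
  m23 ⊆ -0111,1011-
  m27 ⊆ -1011 [E]
E = {-1011, 0-010, 001-1}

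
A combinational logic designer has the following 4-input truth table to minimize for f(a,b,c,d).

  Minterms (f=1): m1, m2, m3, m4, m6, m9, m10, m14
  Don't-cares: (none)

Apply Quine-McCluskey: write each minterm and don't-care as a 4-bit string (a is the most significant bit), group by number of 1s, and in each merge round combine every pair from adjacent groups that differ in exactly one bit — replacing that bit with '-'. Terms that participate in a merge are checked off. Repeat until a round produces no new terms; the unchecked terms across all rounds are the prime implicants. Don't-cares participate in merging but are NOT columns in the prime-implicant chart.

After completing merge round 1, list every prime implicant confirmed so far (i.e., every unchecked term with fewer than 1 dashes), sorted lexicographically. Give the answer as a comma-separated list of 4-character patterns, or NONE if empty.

NONE

Round 0: 0001✓ 0010✓ 0011✓ 0100✓ 0110✓ 1001✓ 1010✓ 1110✓
Round 1: -001 -010✓ -110✓ 0-10✓ 00-1 001- 01-0 1-10✓
Round 2: --10
PIs = {--10, -001, 00-1, 001-, 01-0}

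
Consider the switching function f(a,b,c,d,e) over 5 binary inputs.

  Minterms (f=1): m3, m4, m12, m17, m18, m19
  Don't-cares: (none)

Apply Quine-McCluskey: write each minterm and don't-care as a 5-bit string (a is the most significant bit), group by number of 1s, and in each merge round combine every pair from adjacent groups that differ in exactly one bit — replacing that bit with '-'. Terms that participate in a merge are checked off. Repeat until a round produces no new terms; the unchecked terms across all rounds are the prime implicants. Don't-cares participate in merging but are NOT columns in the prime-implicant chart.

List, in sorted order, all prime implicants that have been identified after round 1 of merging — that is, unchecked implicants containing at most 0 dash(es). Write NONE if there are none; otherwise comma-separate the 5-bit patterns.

size-2^0 implicants → 00011(✓)  00100(✓)  01100(✓)  10001(✓)  10010(✓)  10011(✓)
size-2^1 implicants → -0011  0-100  100-1  1001-
Unchecked terms (primes): -0011, 0-100, 100-1, 1001-

NONE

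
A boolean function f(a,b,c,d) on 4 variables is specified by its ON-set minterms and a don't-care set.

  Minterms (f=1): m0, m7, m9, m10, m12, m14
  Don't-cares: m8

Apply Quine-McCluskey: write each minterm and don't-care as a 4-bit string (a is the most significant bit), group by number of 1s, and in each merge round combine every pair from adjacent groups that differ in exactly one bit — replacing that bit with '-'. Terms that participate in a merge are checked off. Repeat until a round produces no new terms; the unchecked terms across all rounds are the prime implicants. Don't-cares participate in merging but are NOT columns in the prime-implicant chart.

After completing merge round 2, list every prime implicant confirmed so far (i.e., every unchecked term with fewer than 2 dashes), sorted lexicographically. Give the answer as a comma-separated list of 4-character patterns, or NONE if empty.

size-2^0 implicants → 0000(✓)  0111  1000(✓)  1001(✓)  1010(✓)  1100(✓)  1110(✓)
size-2^1 implicants → -000  1-00(✓)  1-10(✓)  10-0(✓)  100-  11-0(✓)
size-2^2 implicants → 1--0
Unchecked terms (primes): -000, 0111, 1--0, 100-

-000, 0111, 100-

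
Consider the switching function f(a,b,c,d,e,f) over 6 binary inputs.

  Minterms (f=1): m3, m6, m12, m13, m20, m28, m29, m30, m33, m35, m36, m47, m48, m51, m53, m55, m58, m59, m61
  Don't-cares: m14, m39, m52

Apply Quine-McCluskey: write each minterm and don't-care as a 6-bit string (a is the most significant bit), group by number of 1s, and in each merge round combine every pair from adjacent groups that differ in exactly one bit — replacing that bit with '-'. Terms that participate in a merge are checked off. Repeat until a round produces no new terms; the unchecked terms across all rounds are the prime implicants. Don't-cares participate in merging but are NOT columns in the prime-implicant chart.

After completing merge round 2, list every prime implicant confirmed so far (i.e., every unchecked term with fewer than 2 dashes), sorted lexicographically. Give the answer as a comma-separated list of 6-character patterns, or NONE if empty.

Round 0: 000011✓ 000110✓ 001100✓ 001101✓ 001110✓ 010100✓ 011100✓ 011101✓ 011110✓ 100001✓ 100011✓ 100100✓ 100111✓ 101111✓ 110000✓ 110011✓ 110100✓ 110101✓ 110111✓ 111010✓ 111011✓ 111101✓
Round 1: -00011 -10100 -11101 0-1100✓ 0-1101✓ 0-1110✓ 00-110 0011-0✓ 00110-✓ 01-100 0111-0✓ 01110-✓ 1-0011✓ 1-0100 1-0111✓ 10-111 100-11✓ 1000-1 11-011 11-101 110-00 110-11✓ 1101-1 11010- 11101-
Round 2: 0-11-0 0-110- 1-0-11
PIs = {-00011, -10100, -11101, 0-11-0, 0-110-, 00-110, 01-100, 1-0-11, 1-0100, 10-111, 1000-1, 11-011, 11-101, 110-00, 1101-1, 11010-, 11101-}

-00011, -10100, -11101, 00-110, 01-100, 1-0100, 10-111, 1000-1, 11-011, 11-101, 110-00, 1101-1, 11010-, 11101-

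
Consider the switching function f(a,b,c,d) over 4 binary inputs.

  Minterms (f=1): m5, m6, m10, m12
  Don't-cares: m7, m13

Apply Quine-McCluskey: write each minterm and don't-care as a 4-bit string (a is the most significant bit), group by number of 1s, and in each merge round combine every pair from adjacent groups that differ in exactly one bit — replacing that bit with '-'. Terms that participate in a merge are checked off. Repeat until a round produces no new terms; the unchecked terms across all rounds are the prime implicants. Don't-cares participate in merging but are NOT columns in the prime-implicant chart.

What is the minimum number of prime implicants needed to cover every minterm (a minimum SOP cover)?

4

[col 0] 0101*, 0110*, 0111*, 1010, 1100*, 1101*
[col 1] -101, 01-1, 011-, 110-
Prime implicants: -101, 01-1, 011-, 1010, 110-
PI chart (minterm → PIs covering it):
  5 | -101,01-1
  6 | 011-  (sole → essential)
  10 | 1010  (sole → essential)
  12 | 110-  (sole → essential)
Essential prime implicants: 011-, 1010, 110-
Petrick residual → -101
Minimum SOP uses 4 PIs: bc'd + a'bc + ab'cd' + abc'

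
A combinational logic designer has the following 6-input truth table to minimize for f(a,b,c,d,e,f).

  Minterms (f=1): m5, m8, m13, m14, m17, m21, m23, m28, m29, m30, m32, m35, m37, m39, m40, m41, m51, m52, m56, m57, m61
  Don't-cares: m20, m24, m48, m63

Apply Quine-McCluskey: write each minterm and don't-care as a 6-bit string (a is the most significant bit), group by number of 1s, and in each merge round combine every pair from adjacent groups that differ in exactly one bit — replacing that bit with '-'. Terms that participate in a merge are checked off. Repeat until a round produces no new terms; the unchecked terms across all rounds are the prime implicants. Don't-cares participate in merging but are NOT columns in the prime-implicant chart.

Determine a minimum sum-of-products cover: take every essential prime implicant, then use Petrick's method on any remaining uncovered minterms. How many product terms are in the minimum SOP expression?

12

Round 0: 000101✓ 001000✓ 001101✓ 001110✓ 010001✓ 010100✓ 010101✓ 010111✓ 011000✓ 011100✓ 011101✓ 011110✓ 100000✓ 100011✓ 100101✓ 100111✓ 101000✓ 101001✓ 110000✓ 110011✓ 110100✓ 111000✓ 111001✓ 111101✓ 111111✓
Round 1: -00101 -01000✓ -10100 -11000✓ -11101 0-0101✓ 0-1000✓ 0-1101✓ 0-1110 00-101✓ 01-100✓ 01-101✓ 010-01 0101-1 01010-✓ 011-00 0111-0 01110-✓ 1-0000✓ 1-0011 1-1000✓ 1-1001✓ 10-000✓ 100-11 1001-1 10100-✓ 11-000✓ 110-00 111-01 11100-✓ 1111-1
Round 2: --1000 0--101 01-10- 1--000 1-100-
PIs = {--1000, -00101, -10100, -11101, 0--101, 0-1110, 01-10-, 010-01, 0101-1, 011-00, 0111-0, 1--000, 1-0011, 1-100-, 100-11, 1001-1, 110-00, 111-01, 1111-1}
Coverage chart:
  m5: -00101,0--101
  m8: --1000 ←essential
  m13: 0--101 ←essential
  m14: 0-1110 ←essential
  m17: 010-01 ←essential
  m21: 0--101,01-10-,010-01,0101-1
  m23: 0101-1 ←essential
  m28: 01-10-,011-00,0111-0
  m29: -11101,0--101,01-10-
  m30: 0-1110,0111-0
  m32: 1--000 ←essential
  m35: 1-0011,100-11
  m37: -00101,1001-1
  m39: 100-11,1001-1
  m40: --1000,1--000,1-100-
  m41: 1-100- ←essential
  m51: 1-0011 ←essential
  m52: -10100,110-00
  m56: --1000,1--000,1-100-
  m57: 1-100-,111-01
  m61: -11101,111-01,1111-1
Essential: --1000, 0--101, 0-1110, 010-01, 0101-1, 1--000, 1-0011, 1-100-
Petrick residual → -10100, -11101, 01-10-, 1001-1
Min cover (12 terms): cd'e'f' + bc'de'f' + bcde'f + a'de'f + a'cdef' + a'bde' + a'bc'e'f + a'bc'df + ad'e'f' + ac'd'ef + acd'e' + ab'c'df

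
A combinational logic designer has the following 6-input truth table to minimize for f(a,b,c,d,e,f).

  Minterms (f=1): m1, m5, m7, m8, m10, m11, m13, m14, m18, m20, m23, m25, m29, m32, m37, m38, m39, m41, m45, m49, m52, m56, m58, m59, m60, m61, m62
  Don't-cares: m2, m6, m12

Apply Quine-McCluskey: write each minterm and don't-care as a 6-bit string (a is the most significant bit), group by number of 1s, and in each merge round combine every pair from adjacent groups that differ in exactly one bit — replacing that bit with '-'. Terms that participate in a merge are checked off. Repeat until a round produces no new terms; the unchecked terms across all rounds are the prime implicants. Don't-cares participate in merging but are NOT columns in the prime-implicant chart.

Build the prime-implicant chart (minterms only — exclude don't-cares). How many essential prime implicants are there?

Round 0: 000001✓ 000010✓ 000101✓ 000110✓ 000111✓ 001000✓ 001010✓ 001011✓ 001100✓ 001101✓ 001110✓ 010010✓ 010100✓ 010111✓ 011001✓ 011101✓ 100000 100101✓ 100110✓ 100111✓ 101001✓ 101101✓ 110001 110100✓ 111000✓ 111010✓ 111011✓ 111100✓ 111101✓ 111110✓
Round 1: -00101✓ -00110✓ -00111✓ -01101✓ -10100 -11101✓ 0-0010 0-0111 0-1101✓ 00-010✓ 00-101✓ 00-110✓ 000-01 000-10✓ 0001-1✓ 00011-✓ 001-00✓ 001-10✓ 0010-0✓ 00101- 0011-0✓ 00110- 011-01 1-1101✓ 10-101✓ 1001-1✓ 10011-✓ 101-01 11-100 111-00✓ 111-10✓ 1110-0✓ 11101- 1111-0✓ 11110-
Round 2: --1101 -0-101 -001-1 -0011- 00--10 001--0 111--0
PIs = {--1101, -0-101, -001-1, -0011-, -10100, 0-0010, 0-0111, 00--10, 000-01, 001--0, 00101-, 00110-, 011-01, 100000, 101-01, 11-100, 110001, 111--0, 11101-, 11110-}
Coverage chart:
  m1: 000-01 ←essential
  m5: -0-101,-001-1,000-01
  m7: -001-1,-0011-,0-0111
  m8: 001--0 ←essential
  m10: 00--10,001--0,00101-
  m11: 00101- ←essential
  m13: --1101,-0-101,00110-
  m14: 00--10,001--0
  m18: 0-0010 ←essential
  m20: -10100 ←essential
  m23: 0-0111 ←essential
  m25: 011-01 ←essential
  m29: --1101,011-01
  m32: 100000 ←essential
  m37: -0-101,-001-1
  m38: -0011- ←essential
  m39: -001-1,-0011-
  m41: 101-01 ←essential
  m45: --1101,-0-101,101-01
  m49: 110001 ←essential
  m52: -10100,11-100
  m56: 111--0 ←essential
  m58: 111--0,11101-
  m59: 11101- ←essential
  m60: 11-100,111--0,11110-
  m61: --1101,11110-
  m62: 111--0 ←essential
Essential: -0011-, -10100, 0-0010, 0-0111, 000-01, 001--0, 00101-, 011-01, 100000, 101-01, 110001, 111--0, 11101-

13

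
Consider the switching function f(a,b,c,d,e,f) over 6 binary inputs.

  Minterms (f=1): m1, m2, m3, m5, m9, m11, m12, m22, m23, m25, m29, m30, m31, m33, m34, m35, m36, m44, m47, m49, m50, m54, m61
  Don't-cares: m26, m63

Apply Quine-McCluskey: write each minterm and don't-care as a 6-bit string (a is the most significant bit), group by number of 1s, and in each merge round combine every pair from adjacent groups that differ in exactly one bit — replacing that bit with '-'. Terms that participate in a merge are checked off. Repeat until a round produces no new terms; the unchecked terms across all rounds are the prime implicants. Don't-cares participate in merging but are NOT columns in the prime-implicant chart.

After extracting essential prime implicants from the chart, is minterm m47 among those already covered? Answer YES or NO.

size-2^0 implicants → 000001(✓)  000010(✓)  000011(✓)  000101(✓)  001001(✓)  001011(✓)  001100(✓)  010110(✓)  010111(✓)  011001(✓)  011010(✓)  011101(✓)  011110(✓)  011111(✓)  100001(✓)  100010(✓)  100011(✓)  100100(✓)  101100(✓)  101111(✓)  110001(✓)  110010(✓)  110110(✓)  111101(✓)  111111(✓)
size-2^1 implicants → -00001(✓)  -00010(✓)  -00011(✓)  -01100  -10110  -11101(✓)  -11111(✓)  0-1001  00-001(✓)  00-011(✓)  000-01  0000-1(✓)  00001-(✓)  0010-1(✓)  01-110(✓)  01-111(✓)  01011-(✓)  011-01  011-10  0111-1(✓)  01111-(✓)  1-0001  1-0010  1-1111  10-100  1000-1(✓)  10001-(✓)  110-10  1111-1(✓)
size-2^2 implicants → -000-1  -0001-  -111-1  00-0-1  01-11-
Unchecked terms (primes): -000-1, -0001-, -01100, -10110, -111-1, 0-1001, 00-0-1, 000-01, 01-11-, 011-01, 011-10, 1-0001, 1-0010, 1-1111, 10-100, 110-10
Minterm coverage:
  m1 ⊆ -000-1,00-0-1,000-01
  m2 ⊆ -0001- [E]
  m3 ⊆ -000-1,-0001-,00-0-1
  m5 ⊆ 000-01 [E]
  m9 ⊆ 0-1001,00-0-1
  m11 ⊆ 00-0-1 [E]
  m12 ⊆ -01100 [E]
  m22 ⊆ -10110,01-11-
  m23 ⊆ 01-11- [E]
  m25 ⊆ 0-1001,011-01
  m29 ⊆ -111-1,011-01
  m30 ⊆ 01-11-,011-10
  m31 ⊆ -111-1,01-11-
  m33 ⊆ -000-1,1-0001
  m34 ⊆ -0001-,1-0010
  m35 ⊆ -000-1,-0001-
  m36 ⊆ 10-100 [E]
  m44 ⊆ -01100,10-100
  m47 ⊆ 1-1111 [E]
  m49 ⊆ 1-0001 [E]
  m50 ⊆ 1-0010,110-10
  m54 ⊆ -10110,110-10
  m61 ⊆ -111-1 [E]
E = {-0001-, -01100, -111-1, 00-0-1, 000-01, 01-11-, 1-0001, 1-1111, 10-100}

YES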